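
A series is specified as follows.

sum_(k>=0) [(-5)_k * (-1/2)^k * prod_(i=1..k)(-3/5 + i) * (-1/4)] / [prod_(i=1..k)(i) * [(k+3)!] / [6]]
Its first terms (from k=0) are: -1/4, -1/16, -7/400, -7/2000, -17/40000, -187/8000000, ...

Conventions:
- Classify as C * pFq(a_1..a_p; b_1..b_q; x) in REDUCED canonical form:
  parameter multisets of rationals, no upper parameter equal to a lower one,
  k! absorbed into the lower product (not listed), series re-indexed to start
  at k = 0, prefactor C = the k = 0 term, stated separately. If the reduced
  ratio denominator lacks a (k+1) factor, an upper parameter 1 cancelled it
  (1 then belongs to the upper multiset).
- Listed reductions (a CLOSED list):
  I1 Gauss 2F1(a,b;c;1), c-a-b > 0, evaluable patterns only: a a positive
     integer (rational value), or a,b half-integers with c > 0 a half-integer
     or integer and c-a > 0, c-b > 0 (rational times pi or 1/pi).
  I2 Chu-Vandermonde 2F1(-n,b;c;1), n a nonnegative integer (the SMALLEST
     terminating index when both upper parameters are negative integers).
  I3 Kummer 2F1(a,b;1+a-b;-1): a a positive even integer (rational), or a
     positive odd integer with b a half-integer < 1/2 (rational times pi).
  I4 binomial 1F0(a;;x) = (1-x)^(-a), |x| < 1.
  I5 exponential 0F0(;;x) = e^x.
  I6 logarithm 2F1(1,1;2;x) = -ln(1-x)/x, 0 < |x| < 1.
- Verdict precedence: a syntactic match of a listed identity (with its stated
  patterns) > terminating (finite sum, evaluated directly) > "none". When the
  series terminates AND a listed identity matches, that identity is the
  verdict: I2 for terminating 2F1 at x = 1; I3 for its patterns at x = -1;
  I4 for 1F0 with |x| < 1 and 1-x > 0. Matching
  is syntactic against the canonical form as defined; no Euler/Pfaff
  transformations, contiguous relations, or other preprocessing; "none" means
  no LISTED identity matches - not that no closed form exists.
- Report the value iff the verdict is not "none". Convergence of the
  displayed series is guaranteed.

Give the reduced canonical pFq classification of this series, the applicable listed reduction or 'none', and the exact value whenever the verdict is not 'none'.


With C = -1/4: the canonical form is 2F1(-5, 2/5; 4; -1/2). Verdict: terminating - upper parameter -5 makes this a finite sum (last index 5), evaluated exactly. Hence: -2671587/8000000.

The tell: with t_0 = -1/4, the denominator's factorial ratio (prefactor -1/4) is a lower Pochhammer.
Consecutive-term ratio: r(k) = (-1/2) * (k-5) (k+2/5) / [(k+4) (k+1)] - poly over poly, x = (-1/2) from leading terms; C = -1/4 at k = 0.


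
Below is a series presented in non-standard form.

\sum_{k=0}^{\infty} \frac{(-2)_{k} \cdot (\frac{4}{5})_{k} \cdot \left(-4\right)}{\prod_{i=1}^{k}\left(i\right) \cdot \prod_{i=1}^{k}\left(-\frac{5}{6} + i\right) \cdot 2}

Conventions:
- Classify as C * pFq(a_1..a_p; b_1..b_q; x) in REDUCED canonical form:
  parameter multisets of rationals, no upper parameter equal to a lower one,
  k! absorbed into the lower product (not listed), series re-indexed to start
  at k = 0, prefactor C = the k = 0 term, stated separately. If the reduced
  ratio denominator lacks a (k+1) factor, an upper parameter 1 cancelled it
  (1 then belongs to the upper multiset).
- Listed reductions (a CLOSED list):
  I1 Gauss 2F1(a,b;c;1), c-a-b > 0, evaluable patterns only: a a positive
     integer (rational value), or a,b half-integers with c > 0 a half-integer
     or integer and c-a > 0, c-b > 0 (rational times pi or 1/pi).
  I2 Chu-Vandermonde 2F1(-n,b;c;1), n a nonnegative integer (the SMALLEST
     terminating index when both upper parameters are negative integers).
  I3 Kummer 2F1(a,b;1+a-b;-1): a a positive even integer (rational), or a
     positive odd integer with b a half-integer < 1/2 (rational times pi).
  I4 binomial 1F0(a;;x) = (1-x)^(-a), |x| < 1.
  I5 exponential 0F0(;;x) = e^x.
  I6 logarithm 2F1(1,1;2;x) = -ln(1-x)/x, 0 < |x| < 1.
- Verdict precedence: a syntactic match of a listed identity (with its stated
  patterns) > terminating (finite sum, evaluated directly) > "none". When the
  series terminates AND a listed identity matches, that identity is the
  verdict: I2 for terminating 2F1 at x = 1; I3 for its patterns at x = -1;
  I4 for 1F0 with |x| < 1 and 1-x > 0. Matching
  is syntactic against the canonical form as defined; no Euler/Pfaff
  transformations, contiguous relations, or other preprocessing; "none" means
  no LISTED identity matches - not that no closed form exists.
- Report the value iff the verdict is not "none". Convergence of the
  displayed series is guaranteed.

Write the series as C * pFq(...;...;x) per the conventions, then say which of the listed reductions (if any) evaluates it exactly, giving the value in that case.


At argument 1: a 2F1 with upper {-2, \frac{4}{5}}, lower {\frac{1}{6}}, scaled by C = -2. Verdict (x = 1): the Chu-Vandermonde identity I2 applies (terminating 2F1 at x = 1 with n = 2, b = 4/5, c = \frac{1}{6}). Hence: \frac{418}{175}.

The tell: t_0 = -2 here, and the lower running product (C = -2) is a rising factorial.
Ratio: r(k) = 1 * (k-2) (k+\frac{4}{5}) / [(k+\frac{1}{6}) (k+1)] ; factor over Q: parameters, x = 1, and C = -2.


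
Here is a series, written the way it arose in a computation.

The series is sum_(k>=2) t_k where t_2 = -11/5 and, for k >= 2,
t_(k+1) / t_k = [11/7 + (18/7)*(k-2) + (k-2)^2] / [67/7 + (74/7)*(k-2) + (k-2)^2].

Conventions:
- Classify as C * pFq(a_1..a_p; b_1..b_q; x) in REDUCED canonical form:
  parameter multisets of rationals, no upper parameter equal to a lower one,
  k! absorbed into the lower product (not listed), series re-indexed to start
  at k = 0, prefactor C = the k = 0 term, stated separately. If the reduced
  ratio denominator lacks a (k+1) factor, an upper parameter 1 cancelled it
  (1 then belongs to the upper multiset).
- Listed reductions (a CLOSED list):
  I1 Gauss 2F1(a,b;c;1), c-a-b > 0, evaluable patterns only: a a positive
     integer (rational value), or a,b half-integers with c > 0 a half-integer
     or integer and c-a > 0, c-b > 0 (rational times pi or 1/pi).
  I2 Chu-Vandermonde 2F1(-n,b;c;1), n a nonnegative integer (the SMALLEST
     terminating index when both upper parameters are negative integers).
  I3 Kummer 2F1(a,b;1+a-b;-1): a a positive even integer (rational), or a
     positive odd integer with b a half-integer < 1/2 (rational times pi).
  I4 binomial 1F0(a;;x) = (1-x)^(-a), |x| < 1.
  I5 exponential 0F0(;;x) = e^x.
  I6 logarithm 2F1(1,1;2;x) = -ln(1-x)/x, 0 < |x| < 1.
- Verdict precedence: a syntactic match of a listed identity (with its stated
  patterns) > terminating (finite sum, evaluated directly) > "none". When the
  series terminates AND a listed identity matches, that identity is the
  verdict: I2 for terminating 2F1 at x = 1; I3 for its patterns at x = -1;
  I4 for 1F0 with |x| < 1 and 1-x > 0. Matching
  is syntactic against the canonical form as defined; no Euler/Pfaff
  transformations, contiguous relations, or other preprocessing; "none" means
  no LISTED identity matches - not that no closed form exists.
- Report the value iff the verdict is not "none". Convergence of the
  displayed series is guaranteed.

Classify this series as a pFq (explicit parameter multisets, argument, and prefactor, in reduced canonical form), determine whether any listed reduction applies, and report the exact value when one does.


Reduced: x = 1, 2F1, upper = {1, 11/7}, lower = {67/7}, C = -11/5. Verdict (x = 1): Gauss (I1, integer-parameter pattern) applies (x = 1: the Gamma ratio telescopes since c-a-b = 7 > 0 and a = 1 in Z>0). Hence: -132/49.

Key observation: t_0 being -11/5, the expanded ratio factors over Q; prefactor -11/5, roots give parameters.
Adjacent-term ratio: r(k) = 1 * (k+1) (k+11/7) / [(k+67/7) (k+1)] - rational in k, leading ratio 1; with t_0 = -11/5, classification follows.


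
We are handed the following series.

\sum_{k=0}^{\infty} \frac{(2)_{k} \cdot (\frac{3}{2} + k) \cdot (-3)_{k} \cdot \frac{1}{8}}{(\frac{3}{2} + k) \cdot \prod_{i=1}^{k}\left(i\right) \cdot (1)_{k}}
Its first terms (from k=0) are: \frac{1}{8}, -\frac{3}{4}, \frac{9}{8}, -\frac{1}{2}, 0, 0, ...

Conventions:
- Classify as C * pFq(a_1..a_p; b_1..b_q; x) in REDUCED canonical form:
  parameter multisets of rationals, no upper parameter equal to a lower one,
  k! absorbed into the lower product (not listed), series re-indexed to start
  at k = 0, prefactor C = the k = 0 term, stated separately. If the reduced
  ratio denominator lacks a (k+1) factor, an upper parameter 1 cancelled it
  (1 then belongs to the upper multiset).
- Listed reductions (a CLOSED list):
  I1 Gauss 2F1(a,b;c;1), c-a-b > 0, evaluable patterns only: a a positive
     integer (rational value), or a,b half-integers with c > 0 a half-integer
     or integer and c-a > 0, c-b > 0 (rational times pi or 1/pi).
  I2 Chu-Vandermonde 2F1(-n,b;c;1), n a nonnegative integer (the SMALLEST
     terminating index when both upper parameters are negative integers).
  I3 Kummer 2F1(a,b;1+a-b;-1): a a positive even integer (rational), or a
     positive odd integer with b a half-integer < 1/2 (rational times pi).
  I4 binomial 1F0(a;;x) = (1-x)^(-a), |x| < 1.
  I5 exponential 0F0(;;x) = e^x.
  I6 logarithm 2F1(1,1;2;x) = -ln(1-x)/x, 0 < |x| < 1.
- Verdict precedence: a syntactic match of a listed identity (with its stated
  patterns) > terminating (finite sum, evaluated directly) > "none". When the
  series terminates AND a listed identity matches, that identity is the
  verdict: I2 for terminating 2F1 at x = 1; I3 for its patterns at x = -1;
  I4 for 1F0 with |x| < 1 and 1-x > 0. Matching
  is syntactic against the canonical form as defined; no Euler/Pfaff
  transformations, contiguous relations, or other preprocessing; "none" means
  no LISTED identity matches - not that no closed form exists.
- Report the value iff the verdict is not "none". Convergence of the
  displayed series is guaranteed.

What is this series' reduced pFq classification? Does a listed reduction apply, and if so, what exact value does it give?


Prefactor \frac{1}{8}, argument 1: 2F1 with upper {-3, 2} over lower {1}. Verdict: Chu-Vandermonde (I2) applies (terminating 2F1 at x = 1 with n = 3, b = 2, c = 1). Its exact value is 0.

The tell: t_0 = \frac{1}{8} here, and the lower running product (C = 1/8) is a rising factorial.
Step ratio: r(k) = 1 * (k-3) (k+2) / [(k+1) (k+1)] - rational; roots negated = parameters, x = 1, C = \frac{1}{8}.


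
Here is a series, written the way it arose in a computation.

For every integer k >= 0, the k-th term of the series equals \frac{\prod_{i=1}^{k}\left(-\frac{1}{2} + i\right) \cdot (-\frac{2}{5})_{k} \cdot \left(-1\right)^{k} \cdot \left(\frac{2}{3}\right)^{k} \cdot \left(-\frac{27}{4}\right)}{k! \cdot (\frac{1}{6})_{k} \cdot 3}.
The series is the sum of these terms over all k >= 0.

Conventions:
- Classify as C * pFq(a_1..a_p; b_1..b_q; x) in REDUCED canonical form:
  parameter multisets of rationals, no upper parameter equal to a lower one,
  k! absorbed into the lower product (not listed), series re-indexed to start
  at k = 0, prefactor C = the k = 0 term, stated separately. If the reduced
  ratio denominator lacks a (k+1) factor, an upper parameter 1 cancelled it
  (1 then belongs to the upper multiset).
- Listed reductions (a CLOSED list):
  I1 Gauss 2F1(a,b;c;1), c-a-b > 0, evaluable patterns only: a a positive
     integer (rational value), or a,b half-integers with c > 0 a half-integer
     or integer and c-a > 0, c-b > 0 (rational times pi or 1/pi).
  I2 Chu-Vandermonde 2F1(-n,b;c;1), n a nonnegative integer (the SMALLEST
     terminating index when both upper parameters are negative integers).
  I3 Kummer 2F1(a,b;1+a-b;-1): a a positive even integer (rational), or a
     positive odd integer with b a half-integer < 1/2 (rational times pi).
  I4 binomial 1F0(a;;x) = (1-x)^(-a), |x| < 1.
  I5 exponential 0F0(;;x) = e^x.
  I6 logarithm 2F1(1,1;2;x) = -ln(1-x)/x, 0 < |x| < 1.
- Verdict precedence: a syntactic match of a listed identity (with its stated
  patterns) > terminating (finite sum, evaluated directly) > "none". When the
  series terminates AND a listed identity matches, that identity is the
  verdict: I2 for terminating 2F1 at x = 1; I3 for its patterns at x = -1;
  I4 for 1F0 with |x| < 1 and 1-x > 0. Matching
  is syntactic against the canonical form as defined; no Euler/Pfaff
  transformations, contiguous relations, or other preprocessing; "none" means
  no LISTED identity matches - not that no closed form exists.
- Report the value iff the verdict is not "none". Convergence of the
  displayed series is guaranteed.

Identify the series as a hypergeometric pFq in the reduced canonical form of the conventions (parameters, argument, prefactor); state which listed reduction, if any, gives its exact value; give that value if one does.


Prefactor -\frac{9}{4}, argument -\frac{2}{3}: 2F1 with upper {-\frac{2}{5}, \frac{1}{2}} over lower {\frac{1}{6}}. Verdict: none. No listed pattern accepts 2F1(-\frac{2}{5}, \frac{1}{2}; \frac{1}{6}; -\frac{2}{3}).

The tell: from the first term -\frac{9}{4}: the running product (C = -9/4) telescopes to a rising factorial.
Term ratio: r(k) = -\frac{2}{3} * (k-\frac{2}{5}) (k+\frac{1}{2}) / [(k+\frac{1}{6}) (k+1)] ; factor over Q: parameters, x = -\frac{2}{3}, and C = -\frac{9}{4}.


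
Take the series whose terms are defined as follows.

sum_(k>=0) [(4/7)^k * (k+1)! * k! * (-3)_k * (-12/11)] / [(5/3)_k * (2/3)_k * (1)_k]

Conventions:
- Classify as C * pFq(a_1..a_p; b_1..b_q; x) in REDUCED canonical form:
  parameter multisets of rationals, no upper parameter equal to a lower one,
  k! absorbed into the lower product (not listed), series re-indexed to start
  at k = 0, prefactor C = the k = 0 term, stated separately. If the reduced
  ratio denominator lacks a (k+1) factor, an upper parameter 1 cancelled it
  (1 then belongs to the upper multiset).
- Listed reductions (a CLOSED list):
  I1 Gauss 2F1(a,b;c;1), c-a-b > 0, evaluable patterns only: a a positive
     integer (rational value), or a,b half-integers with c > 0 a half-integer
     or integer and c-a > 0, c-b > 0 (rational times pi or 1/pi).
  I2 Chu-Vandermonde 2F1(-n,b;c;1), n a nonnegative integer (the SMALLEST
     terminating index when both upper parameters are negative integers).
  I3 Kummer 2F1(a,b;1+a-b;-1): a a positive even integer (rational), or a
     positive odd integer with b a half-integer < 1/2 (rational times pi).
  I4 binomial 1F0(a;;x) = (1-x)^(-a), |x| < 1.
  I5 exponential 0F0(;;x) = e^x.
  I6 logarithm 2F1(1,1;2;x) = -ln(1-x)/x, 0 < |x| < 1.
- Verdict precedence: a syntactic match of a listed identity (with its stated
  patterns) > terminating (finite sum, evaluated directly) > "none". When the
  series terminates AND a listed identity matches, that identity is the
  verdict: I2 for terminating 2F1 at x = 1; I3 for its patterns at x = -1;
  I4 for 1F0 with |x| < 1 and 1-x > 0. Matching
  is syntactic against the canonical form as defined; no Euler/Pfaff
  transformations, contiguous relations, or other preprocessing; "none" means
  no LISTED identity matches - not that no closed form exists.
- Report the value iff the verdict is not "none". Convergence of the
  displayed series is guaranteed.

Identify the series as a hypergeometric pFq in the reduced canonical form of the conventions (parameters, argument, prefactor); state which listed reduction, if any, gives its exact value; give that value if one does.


This is -12/11 * 3F2(-3, 1, 2; 2/3, 5/3; 4/7) in reduced canonical form. Verdict: terminating at k = 3: the factor (-3)_k kills every later term; summing the 4 survivors is exact. Its exact value is 296292/1037575.

Key observation: from the first term -12/11: (1)_k (C = -12/11) is k! itself.
Adjacent-term ratio: r(k) = (4/7) * (k-3) (k+1) (k+2) / [(k+2/3) (k+5/3) (k+1)] ; factor over Q: parameters, x = (4/7), and C = -12/11.


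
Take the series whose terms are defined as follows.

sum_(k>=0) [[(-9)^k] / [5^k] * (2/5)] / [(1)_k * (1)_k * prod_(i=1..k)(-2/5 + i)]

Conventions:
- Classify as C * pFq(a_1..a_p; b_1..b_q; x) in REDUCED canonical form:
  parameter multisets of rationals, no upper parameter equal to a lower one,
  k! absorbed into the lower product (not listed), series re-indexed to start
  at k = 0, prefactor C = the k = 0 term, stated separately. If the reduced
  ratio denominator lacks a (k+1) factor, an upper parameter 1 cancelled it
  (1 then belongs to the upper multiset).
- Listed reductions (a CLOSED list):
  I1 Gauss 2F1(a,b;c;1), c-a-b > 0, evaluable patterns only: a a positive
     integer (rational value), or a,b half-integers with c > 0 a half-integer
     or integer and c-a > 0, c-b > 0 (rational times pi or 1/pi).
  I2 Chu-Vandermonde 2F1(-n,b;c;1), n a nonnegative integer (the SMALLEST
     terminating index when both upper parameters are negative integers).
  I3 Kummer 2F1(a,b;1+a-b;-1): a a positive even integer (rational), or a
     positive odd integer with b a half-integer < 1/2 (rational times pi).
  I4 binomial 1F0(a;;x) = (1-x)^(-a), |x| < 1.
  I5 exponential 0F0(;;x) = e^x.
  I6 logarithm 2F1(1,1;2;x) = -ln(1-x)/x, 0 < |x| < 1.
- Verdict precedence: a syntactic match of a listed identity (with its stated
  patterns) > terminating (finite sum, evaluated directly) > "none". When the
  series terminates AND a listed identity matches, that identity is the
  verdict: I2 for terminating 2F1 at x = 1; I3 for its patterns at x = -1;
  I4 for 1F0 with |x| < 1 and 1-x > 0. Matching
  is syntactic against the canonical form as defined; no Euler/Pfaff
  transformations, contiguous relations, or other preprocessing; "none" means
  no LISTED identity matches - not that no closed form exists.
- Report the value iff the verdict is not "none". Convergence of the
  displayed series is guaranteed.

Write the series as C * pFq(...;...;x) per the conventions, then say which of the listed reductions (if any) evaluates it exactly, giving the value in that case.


The series (x = -9/5) is 0F2: upper {-}, lower {3/5, 1}, prefactor 2/5. Verdict: none. Every listed pattern misses the 0F2 form at -9/5, upper {-}.

Key step: t_0 = 2/5 here, and the two geometric factors (C = 2/5) combine into one argument.
Consecutive-term ratio: r(k) = (-9/5) * 1 / [(k+3/5) (k+1) (k+1)] - rational in k. x = (-9/5); t_0 = 2/5; negate the roots.


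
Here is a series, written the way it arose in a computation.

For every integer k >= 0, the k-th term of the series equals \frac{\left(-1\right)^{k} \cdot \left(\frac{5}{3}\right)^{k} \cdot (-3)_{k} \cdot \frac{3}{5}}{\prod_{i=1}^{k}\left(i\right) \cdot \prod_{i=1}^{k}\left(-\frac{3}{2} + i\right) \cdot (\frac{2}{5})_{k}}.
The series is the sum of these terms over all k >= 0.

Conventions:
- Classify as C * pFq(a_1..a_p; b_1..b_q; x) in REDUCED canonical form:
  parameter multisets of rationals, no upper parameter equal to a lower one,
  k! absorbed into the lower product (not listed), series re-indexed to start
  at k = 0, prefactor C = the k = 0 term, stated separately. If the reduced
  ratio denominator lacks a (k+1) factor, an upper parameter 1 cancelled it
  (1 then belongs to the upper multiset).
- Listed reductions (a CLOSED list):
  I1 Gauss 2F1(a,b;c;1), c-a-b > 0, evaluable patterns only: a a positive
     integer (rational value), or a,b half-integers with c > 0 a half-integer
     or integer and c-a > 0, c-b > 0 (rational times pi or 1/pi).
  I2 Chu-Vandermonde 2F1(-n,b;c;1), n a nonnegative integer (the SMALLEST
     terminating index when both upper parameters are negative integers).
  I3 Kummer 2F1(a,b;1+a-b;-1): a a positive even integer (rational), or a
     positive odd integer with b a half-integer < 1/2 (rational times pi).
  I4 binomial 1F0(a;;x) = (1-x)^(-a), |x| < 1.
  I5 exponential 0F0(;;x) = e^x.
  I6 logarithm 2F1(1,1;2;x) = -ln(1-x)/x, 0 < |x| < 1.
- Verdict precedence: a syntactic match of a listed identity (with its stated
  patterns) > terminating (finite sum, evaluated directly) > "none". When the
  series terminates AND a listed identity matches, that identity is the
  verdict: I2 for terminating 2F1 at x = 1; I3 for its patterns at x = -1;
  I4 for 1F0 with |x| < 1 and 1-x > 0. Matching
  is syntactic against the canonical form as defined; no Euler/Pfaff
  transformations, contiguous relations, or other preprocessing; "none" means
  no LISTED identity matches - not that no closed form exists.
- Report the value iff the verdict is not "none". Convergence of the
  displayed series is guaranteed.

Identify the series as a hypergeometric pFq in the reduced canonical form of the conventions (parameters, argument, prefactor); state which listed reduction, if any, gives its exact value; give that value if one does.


Canonical form: C = \frac{3}{5} times 1F2 with upper {-3}, lower {-\frac{1}{2}, \frac{2}{5}}, x = -\frac{5}{3}. Verdict: terminating at k = 3: the factor (-3)_k kills every later term; summing the 4 survivors is exact. Exact value: -\frac{157699}{2835}.

Key step: with t_0 = \frac{3}{5}, the product of the first k integers (C = 3/5, x = -5/3) is k!.
Consecutive-term ratio: r(k) = -\frac{5}{3} * (k-3) / [(k-\frac{1}{2}) (k+\frac{2}{5}) (k+1)] ; factor over Q: parameters, x = -\frac{5}{3}, and C = \frac{3}{5}.


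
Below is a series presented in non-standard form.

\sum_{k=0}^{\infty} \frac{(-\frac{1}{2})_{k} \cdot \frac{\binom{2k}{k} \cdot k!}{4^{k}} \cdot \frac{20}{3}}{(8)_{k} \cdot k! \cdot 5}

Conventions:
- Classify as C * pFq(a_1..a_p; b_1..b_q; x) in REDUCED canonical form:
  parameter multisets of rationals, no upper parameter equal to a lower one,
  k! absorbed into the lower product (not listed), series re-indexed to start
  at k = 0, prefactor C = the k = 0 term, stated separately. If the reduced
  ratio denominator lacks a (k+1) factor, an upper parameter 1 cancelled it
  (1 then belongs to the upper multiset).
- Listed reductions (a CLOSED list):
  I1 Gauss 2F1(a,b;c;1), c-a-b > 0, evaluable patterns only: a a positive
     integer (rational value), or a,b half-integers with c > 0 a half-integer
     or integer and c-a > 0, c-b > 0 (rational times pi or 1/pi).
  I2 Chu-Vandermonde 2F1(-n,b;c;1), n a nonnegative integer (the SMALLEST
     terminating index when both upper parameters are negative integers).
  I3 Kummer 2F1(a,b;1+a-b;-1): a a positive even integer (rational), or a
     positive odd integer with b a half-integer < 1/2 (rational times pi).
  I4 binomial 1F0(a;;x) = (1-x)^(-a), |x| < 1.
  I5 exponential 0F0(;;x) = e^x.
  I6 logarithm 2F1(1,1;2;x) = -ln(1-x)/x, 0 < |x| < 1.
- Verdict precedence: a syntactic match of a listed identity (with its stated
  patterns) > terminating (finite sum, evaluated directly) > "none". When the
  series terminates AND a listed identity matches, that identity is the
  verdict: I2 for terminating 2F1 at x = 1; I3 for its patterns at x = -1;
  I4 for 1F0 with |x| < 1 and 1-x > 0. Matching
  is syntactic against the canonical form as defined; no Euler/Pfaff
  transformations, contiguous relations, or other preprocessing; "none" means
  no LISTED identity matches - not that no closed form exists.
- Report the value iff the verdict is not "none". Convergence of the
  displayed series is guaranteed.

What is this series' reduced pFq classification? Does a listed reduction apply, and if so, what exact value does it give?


Prefactor \frac{4}{3}, argument 1: 2F1 with upper {-\frac{1}{2}, \frac{1}{2}} over lower {8}. Verdict: this is the half-integer Gauss pattern (I1) (x = 1; upper {-\frac{1}{2}, \frac{1}{2}} half-integers, c = 8 in the evaluable pattern). Hence: \frac{33554432}{8281845} / \pi.

Structural cue: t_0 being \frac{4}{3}, C(2k,k) (prefactor 4/3) equals 4^k (1/2)_k / k!.
Ratio: r(k) = 1 * (k-\frac{1}{2}) (k+\frac{1}{2}) / [(k+8) (k+1)] - rational; roots negated = parameters, x = 1, C = \frac{4}{3}.


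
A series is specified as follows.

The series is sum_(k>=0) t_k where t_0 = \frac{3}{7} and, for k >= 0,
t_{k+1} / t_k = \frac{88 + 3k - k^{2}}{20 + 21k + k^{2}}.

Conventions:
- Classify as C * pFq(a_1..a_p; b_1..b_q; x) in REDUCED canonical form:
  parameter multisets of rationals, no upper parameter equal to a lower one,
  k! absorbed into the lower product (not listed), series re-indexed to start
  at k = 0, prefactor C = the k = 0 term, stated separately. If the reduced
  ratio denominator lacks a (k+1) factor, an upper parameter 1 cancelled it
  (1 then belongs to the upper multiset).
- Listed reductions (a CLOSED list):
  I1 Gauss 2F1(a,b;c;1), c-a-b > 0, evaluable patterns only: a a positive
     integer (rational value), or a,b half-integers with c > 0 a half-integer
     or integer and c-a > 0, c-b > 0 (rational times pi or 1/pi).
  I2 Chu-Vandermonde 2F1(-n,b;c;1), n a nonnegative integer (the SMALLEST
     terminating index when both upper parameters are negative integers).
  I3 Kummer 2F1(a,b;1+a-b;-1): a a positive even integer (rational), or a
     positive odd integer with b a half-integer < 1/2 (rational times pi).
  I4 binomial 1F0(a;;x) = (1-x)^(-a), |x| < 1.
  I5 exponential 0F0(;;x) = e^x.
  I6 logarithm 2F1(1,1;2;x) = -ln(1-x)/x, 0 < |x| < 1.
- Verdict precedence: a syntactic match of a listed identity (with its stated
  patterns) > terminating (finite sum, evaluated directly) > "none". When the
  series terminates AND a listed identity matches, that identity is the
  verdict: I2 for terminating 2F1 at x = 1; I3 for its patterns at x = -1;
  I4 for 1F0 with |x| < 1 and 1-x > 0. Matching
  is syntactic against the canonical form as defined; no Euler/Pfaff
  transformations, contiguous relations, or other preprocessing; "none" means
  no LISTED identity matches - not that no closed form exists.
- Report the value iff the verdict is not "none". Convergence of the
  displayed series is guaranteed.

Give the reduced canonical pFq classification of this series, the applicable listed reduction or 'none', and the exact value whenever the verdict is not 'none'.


Structural cue: x = -1 and roots of the ratio polynomials (C = 3/7) are the negated parameters.
Adjacent-term ratio: r(k) = -1 * (k-11) (k+8) / [(k+20) (k+1)] - poly over poly, x = -1 from leading terms; C = \frac{3}{7} at k = 0.

x = -1 here; the reduced form reads 2F1, upper {-11, 8}, lower {20}, C = \frac{3}{7}. Verdict: Kummer's theorem (I3) matches (x = -1; c = 20 equals 1+a-b for upper {-11, 8}: listed pattern). Hence: \frac{5814}{245}.


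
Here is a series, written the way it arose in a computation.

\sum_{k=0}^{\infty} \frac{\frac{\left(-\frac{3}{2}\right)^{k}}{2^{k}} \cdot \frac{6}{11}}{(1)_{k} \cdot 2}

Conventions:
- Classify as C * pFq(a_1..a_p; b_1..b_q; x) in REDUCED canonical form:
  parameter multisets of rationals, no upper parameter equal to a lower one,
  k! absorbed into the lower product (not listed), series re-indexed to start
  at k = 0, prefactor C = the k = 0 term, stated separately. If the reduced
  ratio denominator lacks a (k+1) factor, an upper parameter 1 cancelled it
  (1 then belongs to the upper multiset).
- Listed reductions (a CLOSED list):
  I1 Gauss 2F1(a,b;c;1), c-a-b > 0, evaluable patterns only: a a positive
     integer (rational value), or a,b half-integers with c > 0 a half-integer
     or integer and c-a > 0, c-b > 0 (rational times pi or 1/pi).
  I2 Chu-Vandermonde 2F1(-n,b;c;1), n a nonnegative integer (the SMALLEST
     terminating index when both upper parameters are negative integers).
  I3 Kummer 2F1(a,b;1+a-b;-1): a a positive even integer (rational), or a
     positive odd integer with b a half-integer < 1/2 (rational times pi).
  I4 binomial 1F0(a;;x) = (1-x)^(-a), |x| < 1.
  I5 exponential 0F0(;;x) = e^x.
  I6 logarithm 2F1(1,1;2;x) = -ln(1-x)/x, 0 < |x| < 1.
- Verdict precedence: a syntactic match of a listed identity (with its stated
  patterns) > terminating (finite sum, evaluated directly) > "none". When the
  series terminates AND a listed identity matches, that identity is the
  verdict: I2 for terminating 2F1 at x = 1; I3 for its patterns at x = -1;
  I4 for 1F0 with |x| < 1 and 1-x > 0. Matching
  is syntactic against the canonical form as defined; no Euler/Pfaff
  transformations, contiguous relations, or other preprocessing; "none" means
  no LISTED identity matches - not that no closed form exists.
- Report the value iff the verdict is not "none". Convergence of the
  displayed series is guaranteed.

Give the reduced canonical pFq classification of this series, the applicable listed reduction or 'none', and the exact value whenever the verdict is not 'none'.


Classification (C = \frac{3}{11}): 0F0 with upper {-}, lower {-}, argument x = -\frac{3}{4}. Verdict (x = -\frac{3}{4}): exponential (I5) applies (the 0F0 exponential series at x = -\frac{3}{4}). Hence: \frac{3}{11} \cdot e^{-\frac{3}{4}}.

The tell: t_0 = \frac{3}{11} here, and (1)_k (prefactor 3/11) is k! itself.
Step ratio: r(k) = -\frac{3}{4} * 1 / [(k+1)] - rational in k. x = -\frac{3}{4}; t_0 = \frac{3}{11}; negate the roots.


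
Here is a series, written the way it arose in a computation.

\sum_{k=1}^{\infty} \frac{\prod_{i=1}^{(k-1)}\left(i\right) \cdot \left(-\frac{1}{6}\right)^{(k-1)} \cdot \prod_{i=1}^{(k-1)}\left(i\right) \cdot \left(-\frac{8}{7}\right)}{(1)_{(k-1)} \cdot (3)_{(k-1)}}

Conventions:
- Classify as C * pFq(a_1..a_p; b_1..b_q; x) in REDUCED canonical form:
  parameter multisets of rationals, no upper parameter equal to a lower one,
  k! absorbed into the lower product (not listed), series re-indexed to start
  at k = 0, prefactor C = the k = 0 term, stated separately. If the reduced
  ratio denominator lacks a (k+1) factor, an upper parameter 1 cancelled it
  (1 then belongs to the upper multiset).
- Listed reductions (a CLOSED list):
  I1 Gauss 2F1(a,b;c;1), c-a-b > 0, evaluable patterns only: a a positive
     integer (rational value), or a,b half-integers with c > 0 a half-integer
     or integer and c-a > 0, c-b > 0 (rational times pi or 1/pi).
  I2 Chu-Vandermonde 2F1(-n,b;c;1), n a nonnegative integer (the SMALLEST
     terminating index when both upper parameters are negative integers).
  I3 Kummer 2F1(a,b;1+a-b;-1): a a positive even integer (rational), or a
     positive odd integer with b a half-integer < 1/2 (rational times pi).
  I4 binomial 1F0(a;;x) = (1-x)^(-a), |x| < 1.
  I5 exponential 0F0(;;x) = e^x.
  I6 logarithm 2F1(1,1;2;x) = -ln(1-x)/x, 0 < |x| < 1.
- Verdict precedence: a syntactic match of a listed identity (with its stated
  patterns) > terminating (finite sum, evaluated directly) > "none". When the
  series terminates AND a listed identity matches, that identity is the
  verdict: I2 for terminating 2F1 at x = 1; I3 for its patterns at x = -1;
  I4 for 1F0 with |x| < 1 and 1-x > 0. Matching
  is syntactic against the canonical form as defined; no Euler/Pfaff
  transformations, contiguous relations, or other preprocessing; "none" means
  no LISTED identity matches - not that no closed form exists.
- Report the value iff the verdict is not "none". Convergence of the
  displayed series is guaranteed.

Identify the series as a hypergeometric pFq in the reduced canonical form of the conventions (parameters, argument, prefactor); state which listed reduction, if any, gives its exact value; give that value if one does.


x = -\frac{1}{6} here; the reduced form reads 2F1, upper {1, 1}, lower {3}, C = -\frac{8}{7}. Verdict: none - this 2F1 at x = -\frac{1}{6} matches no listed pattern, and upper {1, 1} holds no stopper.

Structural cue: with t_0 = -\frac{8}{7}, (1)_k (C = -8/7, x = -1/6) is k! itself.
Term ratio: r(k) = -\frac{1}{6} * (k+1) (k+1) / [(k+3) (k+1)] - rational in k, leading ratio -\frac{1}{6}; with t_0 = -\frac{8}{7}, classification follows.


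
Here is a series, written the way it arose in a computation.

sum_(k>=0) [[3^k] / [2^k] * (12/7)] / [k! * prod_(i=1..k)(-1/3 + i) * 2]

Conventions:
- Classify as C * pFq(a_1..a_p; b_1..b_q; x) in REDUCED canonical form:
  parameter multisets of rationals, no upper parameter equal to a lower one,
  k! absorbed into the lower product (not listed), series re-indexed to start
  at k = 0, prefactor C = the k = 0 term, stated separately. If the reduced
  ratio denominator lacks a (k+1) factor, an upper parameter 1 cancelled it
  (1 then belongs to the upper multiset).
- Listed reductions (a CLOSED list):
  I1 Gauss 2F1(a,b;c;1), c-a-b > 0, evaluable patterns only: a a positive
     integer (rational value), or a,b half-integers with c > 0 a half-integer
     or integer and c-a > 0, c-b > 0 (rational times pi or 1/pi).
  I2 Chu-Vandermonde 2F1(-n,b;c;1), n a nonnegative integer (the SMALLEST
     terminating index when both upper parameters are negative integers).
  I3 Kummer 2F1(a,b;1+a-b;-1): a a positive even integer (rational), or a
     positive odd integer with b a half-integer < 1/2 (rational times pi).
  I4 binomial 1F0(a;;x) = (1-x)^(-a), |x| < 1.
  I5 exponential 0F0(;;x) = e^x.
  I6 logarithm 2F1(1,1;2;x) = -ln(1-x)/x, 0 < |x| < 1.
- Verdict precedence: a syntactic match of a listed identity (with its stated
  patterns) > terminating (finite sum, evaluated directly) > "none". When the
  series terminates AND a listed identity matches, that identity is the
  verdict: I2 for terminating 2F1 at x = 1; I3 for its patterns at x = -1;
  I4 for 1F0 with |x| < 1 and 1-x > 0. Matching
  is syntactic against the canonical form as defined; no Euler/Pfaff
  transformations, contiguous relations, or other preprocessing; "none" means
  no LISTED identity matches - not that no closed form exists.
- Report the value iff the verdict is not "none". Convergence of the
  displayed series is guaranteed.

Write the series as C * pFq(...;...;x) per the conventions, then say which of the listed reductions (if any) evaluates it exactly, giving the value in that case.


At argument 3/2: a 0F1 with upper {-}, lower {2/3}, scaled by C = 6/7. Verdict: none - this 0F1 at x = 3/2 matches no listed pattern, and upper {-} holds no stopper.

Structural cue: t_0 being 6/7, the constant factors (C = 6/7) combine into one prefactor.
Step ratio: r(k) = (3/2) * 1 / [(k+2/3) (k+1)] - rational in k, leading ratio (3/2); with t_0 = 6/7, classification follows.


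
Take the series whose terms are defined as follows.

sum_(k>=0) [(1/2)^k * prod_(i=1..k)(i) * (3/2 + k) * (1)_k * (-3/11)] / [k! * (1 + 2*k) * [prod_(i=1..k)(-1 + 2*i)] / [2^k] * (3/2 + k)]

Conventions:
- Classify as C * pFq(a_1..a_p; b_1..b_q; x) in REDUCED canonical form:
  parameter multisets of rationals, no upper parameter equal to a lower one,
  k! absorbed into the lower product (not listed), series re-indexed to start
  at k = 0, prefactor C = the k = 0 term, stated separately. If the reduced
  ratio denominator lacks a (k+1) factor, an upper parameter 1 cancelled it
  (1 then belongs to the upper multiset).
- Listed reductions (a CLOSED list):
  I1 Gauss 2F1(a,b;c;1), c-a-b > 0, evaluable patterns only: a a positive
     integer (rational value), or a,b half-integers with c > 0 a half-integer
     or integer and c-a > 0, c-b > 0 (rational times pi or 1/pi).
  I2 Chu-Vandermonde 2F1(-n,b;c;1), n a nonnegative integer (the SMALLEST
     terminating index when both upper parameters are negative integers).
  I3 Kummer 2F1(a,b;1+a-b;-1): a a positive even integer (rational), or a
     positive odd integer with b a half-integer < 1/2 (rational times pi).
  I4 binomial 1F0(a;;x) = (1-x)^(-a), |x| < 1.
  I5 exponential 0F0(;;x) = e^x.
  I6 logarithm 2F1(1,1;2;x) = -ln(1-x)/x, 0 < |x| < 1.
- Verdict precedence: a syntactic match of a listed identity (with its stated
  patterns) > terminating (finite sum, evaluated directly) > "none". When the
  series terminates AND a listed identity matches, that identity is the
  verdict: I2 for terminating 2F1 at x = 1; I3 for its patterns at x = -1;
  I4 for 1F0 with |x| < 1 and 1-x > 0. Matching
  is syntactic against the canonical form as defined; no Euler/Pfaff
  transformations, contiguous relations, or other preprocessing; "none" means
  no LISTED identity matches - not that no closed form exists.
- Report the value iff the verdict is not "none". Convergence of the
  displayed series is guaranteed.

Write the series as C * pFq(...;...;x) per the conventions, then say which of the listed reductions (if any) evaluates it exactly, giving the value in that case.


Canonical form: C = -3/11 times 2F1 with upper {1, 1}, lower {3/2}, x = 1/2. Verdict: none here - no I1-I6 shape fits x = 1/2 with lower {3/2}.

The tell: t_0 = -3/11 here, and the running product (C = -3/11, x = 1/2) telescopes to a rising factorial.
Step ratio: r(k) = (1/2) * (k+1) (k+1) / [(k+3/2) (k+1)] - rational; roots negated = parameters, x = (1/2), C = -3/11.


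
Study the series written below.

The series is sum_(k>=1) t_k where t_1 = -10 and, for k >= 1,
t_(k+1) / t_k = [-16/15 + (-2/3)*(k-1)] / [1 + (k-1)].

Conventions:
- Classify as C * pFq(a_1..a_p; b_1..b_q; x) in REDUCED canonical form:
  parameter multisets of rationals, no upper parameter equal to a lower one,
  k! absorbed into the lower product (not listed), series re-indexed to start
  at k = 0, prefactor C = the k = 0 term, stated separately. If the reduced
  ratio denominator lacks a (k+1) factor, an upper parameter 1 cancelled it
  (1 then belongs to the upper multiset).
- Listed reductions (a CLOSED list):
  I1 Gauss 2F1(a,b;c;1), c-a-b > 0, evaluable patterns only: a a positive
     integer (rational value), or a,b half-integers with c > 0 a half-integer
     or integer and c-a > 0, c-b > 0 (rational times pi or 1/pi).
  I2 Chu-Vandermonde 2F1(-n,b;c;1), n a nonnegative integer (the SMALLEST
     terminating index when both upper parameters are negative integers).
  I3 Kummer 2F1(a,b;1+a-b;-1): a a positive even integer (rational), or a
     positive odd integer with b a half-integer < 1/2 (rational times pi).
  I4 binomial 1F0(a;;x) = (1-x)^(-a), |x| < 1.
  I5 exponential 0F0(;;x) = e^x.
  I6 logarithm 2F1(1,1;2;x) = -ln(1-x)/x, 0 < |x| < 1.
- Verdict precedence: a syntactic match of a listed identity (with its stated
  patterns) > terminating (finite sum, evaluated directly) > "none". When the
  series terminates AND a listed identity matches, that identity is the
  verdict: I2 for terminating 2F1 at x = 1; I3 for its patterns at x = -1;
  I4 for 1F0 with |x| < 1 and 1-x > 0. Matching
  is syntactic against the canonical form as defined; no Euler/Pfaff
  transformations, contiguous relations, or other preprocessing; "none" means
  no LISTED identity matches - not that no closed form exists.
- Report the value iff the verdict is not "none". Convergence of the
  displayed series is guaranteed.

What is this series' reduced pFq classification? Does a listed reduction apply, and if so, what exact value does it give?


Canonical form: C = -10 times 1F0 with upper {8/5}, lower {-}, x = -2/3. Verdict: this is the I4 binomial reduction (the 1F0 binomial series: exponent -8/5, x = -2/3). Exact value: (-10) * (5/3)^(-8/5).

Structural cue: x = (-2/3) and roots of the ratio polynomials (prefactor -10) are the negated parameters.
Step ratio: r(k) = (-2/3) * (k+8/5) / [(k+1)] - rational; roots negated = parameters, x = (-2/3), C = -10.


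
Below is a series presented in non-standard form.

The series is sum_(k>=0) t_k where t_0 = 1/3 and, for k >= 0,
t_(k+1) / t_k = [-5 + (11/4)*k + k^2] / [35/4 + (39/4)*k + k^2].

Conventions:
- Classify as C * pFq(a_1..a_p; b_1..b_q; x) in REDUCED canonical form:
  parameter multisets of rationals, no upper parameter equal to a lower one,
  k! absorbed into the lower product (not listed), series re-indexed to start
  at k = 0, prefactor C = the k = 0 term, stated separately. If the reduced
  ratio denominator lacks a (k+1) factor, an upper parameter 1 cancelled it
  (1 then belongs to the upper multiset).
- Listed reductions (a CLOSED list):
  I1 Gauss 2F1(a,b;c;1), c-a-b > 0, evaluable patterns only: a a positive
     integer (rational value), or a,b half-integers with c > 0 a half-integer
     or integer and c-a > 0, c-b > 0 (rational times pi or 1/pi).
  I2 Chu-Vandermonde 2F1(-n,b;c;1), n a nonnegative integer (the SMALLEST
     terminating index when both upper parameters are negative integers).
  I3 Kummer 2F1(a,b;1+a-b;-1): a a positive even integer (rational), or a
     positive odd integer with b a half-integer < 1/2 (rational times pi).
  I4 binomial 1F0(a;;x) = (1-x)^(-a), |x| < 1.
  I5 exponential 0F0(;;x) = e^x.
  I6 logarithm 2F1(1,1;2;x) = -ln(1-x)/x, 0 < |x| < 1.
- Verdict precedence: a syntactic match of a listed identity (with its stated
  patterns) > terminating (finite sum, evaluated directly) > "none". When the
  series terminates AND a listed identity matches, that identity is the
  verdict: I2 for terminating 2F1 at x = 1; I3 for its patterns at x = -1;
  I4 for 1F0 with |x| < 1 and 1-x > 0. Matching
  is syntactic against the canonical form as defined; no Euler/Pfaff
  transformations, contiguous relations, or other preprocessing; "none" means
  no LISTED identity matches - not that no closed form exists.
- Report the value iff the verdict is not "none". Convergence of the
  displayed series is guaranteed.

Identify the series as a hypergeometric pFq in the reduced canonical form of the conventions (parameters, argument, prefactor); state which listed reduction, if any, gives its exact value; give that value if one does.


x = 1 here; the reduced form reads 2F1, upper {-5/4, 4}, lower {35/4}, C = 1/3. Verdict: Gauss (I1, integer-parameter pattern) applies (x = 1: the Gamma ratio telescopes since c-a-b = 6 > 0 and a = 4 in Z>0). Value: 13547/86016.

Structural cue: t_0 being 1/3, factor the ratio over Q (prefactor 1/3): negated roots = parameters.
Step ratio: r(k) = 1 * (k-5/4) (k+4) / [(k+35/4) (k+1)] - rational; roots negated = parameters, x = 1, C = 1/3.
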